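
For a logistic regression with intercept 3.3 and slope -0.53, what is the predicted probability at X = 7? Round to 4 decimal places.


Linear predictor: z = 3.3 + -0.53 * 7 = -0.4100.
P = 1/(1 + exp(0.4100)) = 1/(1 + 1.5068) = 0.3989.

0.3989


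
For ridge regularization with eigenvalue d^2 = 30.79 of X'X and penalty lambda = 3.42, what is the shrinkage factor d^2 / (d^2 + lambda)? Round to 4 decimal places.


Denominator = d^2 + lambda = 30.79 + 3.42 = 34.2100.
Shrinkage = 30.79 / 34.2100 = 0.9000.

0.9000


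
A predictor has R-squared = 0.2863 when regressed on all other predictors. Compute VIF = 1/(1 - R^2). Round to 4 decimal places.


VIF = 1 / (1 - 0.2863).
= 1 / 0.7137 = 1.4011.

1.4011


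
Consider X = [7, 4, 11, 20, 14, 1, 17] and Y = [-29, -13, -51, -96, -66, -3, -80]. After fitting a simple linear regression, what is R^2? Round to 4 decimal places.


Fit the OLS line: b0 = 4.6183, b1 = -5.0044.
SSres = 15.7086.
SStot = 7271.4286.
R^2 = 1 - 15.7086/7271.4286 = 0.9978.

0.9978


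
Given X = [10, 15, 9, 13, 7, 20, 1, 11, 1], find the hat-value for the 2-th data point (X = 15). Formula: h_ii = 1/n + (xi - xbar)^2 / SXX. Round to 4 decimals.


Compute xbar = 9.6667 with n = 9 observations.
SXX = 306.0000.
Leverage = 1/9 + (15 - 9.6667)^2/306.0000 = 0.2041.

0.2041


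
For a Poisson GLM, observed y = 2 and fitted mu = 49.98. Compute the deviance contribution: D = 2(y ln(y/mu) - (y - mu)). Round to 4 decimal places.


Compute y*ln(y/mu) = 2*ln(2/49.98) = 2*-3.218476 = -6.436952.
y - mu = -47.98.
D = 2*(-6.436952 - (-47.98)) = 83.086096, which rounds to 83.0861.

83.0861


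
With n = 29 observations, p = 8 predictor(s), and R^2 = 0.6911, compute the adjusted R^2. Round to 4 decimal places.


Using the formula:
(1 - 0.6911) = 0.3089.
Multiply by 28/20: 0.3089 * 28 = 8.6492, then 8.6492 / 20 = 0.4325.
Adj R^2 = 1 - 0.4325 = 0.5675.

0.5675


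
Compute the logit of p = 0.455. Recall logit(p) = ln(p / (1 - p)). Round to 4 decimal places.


1 - p = 0.545.
p/(1-p) = 0.8349.
logit = ln(0.8349) = -0.1805.

-0.1805


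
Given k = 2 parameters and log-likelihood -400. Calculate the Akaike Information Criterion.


AIC = 2k - 2*loglik = 2(2) - 2(-400).
= 4 + 800 = 804.

804


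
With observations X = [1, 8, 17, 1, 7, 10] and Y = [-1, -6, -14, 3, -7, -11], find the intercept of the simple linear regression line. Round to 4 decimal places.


Compute b1 = -0.9871 from the OLS formula.
With xbar = 7.3333 and ybar = -6.0000, the intercept is:
b0 = -6.0000 - -0.9871 * 7.3333 = 1.2390.

1.2390


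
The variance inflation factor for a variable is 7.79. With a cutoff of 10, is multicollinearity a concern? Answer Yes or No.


Check: VIF = 7.79 vs threshold = 10.
Since 7.79 < 10, the answer is No.

No


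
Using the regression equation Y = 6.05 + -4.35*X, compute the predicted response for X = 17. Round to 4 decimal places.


Predicted value:
Y = 6.05 + (-4.35)(17) = 6.05 + -73.9500 = -67.9000.

-67.9000


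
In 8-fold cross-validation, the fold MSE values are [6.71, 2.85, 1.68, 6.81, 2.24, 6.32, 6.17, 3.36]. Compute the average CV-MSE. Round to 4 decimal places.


Total MSE across folds = 36.1400.
CV-MSE = 36.1400/8 = 4.5175.

4.5175


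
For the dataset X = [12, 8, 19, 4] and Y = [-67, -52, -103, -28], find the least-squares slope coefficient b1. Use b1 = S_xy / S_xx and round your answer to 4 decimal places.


Calculate xbar = 10.7500, ybar = -62.5000.
S_xx = 122.7500, S_xy = -601.5000.
Using b1 = S_xy / S_xx = -601.5000 / 122.7500, we get b1 = -4.9002.

-4.9002


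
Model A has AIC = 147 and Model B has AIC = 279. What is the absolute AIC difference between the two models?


|AIC_A - AIC_B| = |147 - 279| = 132.
Model A is preferred (lower AIC).

132


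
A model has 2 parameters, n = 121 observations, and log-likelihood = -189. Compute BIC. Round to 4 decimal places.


ln(121) = 4.795791.
k * ln(n) = 2 * 4.795791 = 9.591582.
-2L = 378.
BIC = 9.591582 + 378 = 387.591582, which rounds to 387.5916.

387.5916


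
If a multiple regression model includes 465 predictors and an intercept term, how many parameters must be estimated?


Including the intercept, the model has 465 predictor coefficients + 1 intercept.
Total = 466.

466


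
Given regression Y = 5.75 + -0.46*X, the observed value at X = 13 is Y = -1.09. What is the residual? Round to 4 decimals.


Fitted value at X = 13 is yhat = 5.75 + -0.46*13 = -0.2300.
Residual = -1.09 - -0.2300 = -0.8600.

-0.8600


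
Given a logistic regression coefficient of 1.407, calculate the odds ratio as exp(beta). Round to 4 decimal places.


exp(1.407) = 4.0837.
So the odds ratio is 4.0837.

4.0837


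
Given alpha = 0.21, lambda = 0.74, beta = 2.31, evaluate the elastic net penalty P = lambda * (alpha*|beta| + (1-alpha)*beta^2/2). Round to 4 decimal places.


L1 component = 0.21 * |2.31| = 0.4851.
L2 component = 0.79 * 2.31^2 / 2 = 2.1078.
Penalty = 0.74 * (0.4851 + 2.1078) = 0.74 * 2.5929 = 1.9187.

1.9187


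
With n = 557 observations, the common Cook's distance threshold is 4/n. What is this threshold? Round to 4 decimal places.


The threshold is 4/n.
4/557 = 0.0072.

0.0072


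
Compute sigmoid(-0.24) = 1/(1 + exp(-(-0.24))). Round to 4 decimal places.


First, exp(0.2400) = 1.2712.
Then sigma(z) = 1/(1 + 1.2712) = 0.4403.

0.4403


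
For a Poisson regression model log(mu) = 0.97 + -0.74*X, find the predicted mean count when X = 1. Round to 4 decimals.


Linear predictor: eta = 0.97 + (-0.74)(1) = 0.2300.
Expected count: mu = exp(0.2300) = 1.2586.

1.2586


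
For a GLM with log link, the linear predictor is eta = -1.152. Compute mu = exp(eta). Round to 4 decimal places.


Apply the inverse link:
mu = e^-1.152 = 0.3160.

0.3160


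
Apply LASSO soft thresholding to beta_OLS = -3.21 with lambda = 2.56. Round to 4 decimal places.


|beta_OLS| = 3.21.
lambda = 2.56.
Since |beta| > lambda, coefficient = sign(beta)*(|beta| - lambda) = -0.6500.
Result = -0.6500.

-0.6500


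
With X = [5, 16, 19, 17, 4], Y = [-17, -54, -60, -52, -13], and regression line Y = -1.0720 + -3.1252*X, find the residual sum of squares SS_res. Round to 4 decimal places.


Predicted values from Y = -1.0720 + -3.1252*X.
Residuals: [-0.3020, -2.9248, 0.4508, 2.2004, 0.5728].
SSres = 14.0187.

14.0187


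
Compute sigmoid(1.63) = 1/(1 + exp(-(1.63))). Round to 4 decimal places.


Compute exp(-1.6300) = 0.1959.
Sigmoid = 1 / (1 + 0.1959) = 1 / 1.1959 = 0.8362.

0.8362


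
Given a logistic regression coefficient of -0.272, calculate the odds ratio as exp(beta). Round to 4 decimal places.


Odds ratio = exp(beta) = exp(-0.272).
= 0.7619.

0.7619


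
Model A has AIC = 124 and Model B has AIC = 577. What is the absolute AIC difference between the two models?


|AIC_A - AIC_B| = |124 - 577| = 453.
Model A is preferred (lower AIC).

453


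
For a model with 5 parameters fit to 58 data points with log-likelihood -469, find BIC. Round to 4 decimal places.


Compute k*ln(n) = 5*ln(58) = 5*4.060443 = 20.302215.
Then -2*loglik = 938.
BIC = 20.302215 + 938 = 958.302215, which rounds to 958.3022.

958.3022


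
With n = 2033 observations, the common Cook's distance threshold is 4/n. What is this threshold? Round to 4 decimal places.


Using the rule of thumb:
Threshold = 4 / 2033 = 0.0020.

0.0020


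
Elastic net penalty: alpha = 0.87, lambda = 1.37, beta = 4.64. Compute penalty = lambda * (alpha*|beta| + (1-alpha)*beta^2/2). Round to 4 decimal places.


L1 component = 0.87 * |4.64| = 4.0368.
L2 component = 0.13 * 4.64^2 / 2 = 1.3994.
Penalty = 1.37 * (4.0368 + 1.3994) = 1.37 * 5.4362 = 7.4476.

7.4476


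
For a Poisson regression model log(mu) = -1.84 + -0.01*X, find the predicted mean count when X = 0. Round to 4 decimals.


Linear predictor: eta = -1.84 + (-0.01)(0) = -1.8400.
Expected count: mu = exp(-1.8400) = 0.1588.

0.1588


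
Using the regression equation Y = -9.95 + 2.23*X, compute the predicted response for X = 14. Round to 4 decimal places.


Plug X = 14 into Y = -9.95 + 2.23*X:
Y = -9.95 + 31.2200 = 21.2700.

21.2700


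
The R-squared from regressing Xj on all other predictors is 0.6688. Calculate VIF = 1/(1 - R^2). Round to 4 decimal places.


Using VIF = 1/(1 - R^2_j):
1 - 0.6688 = 0.3312.
VIF = 3.0193.

3.0193


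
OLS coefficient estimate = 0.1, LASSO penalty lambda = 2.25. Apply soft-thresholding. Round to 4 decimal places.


Check: |0.1| = 0.1 vs lambda = 2.25.
Since |beta| <= lambda, the coefficient is set to 0.
Soft-thresholded coefficient = 0.0000.

0.0000


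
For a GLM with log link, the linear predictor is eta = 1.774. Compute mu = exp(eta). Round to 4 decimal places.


Apply the inverse link:
mu = e^1.774 = 5.8944.

5.8944


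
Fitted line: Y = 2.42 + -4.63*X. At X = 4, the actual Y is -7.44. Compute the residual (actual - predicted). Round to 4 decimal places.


Compute yhat = 2.42 + (-4.63)(4) = -16.1000.
Residual = actual - predicted = -7.44 - -16.1000 = 8.6600.

8.6600


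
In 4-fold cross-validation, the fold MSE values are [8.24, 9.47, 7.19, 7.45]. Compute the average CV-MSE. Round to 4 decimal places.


Total MSE across folds = 32.3500.
CV-MSE = 32.3500/4 = 8.0875.

8.0875


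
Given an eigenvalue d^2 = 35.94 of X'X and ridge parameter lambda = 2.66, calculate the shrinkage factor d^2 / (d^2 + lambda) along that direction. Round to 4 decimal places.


d^2 + lambda = 35.94 + 2.66 = 38.6000.
Shrinkage factor = 35.94/38.6000 = 0.9311.

0.9311


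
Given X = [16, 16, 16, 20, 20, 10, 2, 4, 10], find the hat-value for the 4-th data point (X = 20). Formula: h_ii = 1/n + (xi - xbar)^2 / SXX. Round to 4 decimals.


Compute xbar = 12.6667 with n = 9 observations.
SXX = 344.0000.
Leverage = 1/9 + (20 - 12.6667)^2/344.0000 = 0.2674.

0.2674


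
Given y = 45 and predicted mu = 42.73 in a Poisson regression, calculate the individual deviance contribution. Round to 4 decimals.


First: ln(45/42.73) = 0.051761.
Then: 45 * 0.051761 = 2.329245.
y - mu = 45 - 42.73 = 2.27.
D = 2(2.329245 - 2.27) = 0.118490, which rounds to 0.1185.

0.1185


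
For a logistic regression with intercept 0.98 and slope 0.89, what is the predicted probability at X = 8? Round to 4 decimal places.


Compute z = 0.98 + (0.89)(8) = 8.1000.
exp(-z) = 0.0003.
P = 1/(1 + 0.0003) = 0.9997.

0.9997


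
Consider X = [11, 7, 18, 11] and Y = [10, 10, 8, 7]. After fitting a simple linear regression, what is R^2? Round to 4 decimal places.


Fit the OLS line: b0 = 10.6693, b1 = -0.1633.
SSres = 5.0757.
SStot = 6.7500.
R^2 = 1 - 5.0757/6.7500 = 0.2480.

0.2480


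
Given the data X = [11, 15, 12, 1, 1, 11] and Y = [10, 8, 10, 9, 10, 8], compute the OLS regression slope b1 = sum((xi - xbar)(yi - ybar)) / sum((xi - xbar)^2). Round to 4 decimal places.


The sample means are xbar = 8.5000 and ybar = 9.1667.
Compute S_xx = 179.5000 and S_xy = -10.5000.
Slope b1 = S_xy / S_xx = -10.5000 / 179.5000 = -0.0585.

-0.0585


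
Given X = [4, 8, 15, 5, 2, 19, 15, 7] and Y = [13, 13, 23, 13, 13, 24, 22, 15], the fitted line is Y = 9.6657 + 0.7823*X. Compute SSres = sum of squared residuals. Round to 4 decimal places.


Compute predicted values, then residuals = yi - yhat_i.
Residuals: [0.2051, -2.9241, 1.5998, -0.5772, 1.7697, -0.5294, 0.5998, -0.1418].
SSres = sum(residual^2) = 15.2769.

15.2769


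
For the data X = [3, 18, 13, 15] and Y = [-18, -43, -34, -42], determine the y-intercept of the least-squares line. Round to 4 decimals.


Compute b1 = -1.7495 from the OLS formula.
With xbar = 12.2500 and ybar = -34.2500, the intercept is:
b0 = -34.2500 - -1.7495 * 12.2500 = -12.8185.

-12.8185


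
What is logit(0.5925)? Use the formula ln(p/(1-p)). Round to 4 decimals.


The odds are p/(1-p) = 0.5925 / 0.4075 = 1.4540.
logit(p) = ln(1.4540) = 0.3743.

0.3743


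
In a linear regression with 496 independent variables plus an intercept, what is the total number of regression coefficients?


Including the intercept, the model has 496 predictor coefficients + 1 intercept.
Total = 497.

497


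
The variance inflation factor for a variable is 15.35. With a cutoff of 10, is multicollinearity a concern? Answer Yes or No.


The threshold is 10.
VIF = 15.35 is >= 10.
Multicollinearity indication: Yes.

Yes


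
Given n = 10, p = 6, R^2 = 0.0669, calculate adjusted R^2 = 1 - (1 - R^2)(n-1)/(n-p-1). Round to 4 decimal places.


Using the formula:
(1 - 0.0669) = 0.9331.
Multiply by 9/3: 0.9331 * 9 = 8.3979, then 8.3979 / 3 = 2.7993.
Adj R^2 = 1 - 2.7993 = -1.7993.

-1.7993


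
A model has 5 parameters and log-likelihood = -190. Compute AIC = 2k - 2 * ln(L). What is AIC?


Compute:
2k = 2*5 = 10.
-2*loglik = -2*(-190) = 380.
AIC = 10 + 380 = 390.

390


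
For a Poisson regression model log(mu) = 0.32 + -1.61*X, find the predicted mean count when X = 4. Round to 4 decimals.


eta = 0.32 + -1.61 * 4 = -6.1200.
mu = exp(-6.1200) = 0.0022.

0.0022


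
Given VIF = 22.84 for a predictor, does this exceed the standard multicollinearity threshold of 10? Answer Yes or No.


The threshold is 10.
VIF = 22.84 is >= 10.
Multicollinearity indication: Yes.

Yes


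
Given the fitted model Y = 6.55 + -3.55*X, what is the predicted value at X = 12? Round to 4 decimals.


Predicted value:
Y = 6.55 + (-3.55)(12) = 6.55 + -42.6000 = -36.0500.

-36.0500


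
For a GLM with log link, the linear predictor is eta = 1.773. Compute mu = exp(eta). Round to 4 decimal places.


Apply the inverse link:
mu = e^1.773 = 5.8885.

5.8885


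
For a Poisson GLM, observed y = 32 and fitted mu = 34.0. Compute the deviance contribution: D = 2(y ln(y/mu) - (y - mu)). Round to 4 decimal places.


First: ln(32/34.0) = -0.060625.
Then: 32 * -0.060625 = -1.940000.
y - mu = 32 - 34.0 = -2.0.
D = 2(-1.940000 - -2.0) = 0.120000, which rounds to 0.1200.

0.1200


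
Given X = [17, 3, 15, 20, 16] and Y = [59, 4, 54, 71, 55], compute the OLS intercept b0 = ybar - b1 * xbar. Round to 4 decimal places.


Compute b1 = 3.9485 from the OLS formula.
With xbar = 14.2000 and ybar = 48.6000, the intercept is:
b0 = 48.6000 - 3.9485 * 14.2000 = -7.4684.

-7.4684


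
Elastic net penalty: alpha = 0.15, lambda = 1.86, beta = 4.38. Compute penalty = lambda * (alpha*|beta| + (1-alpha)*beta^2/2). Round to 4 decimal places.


Compute:
L1 = 0.15 * 4.38 = 0.6570.
L2 = 0.85 * 4.38^2 / 2 = 8.1534.
Penalty = 1.86 * (0.6570 + 8.1534) = 16.3873.

16.3873


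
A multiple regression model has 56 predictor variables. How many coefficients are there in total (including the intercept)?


Total coefficients = number of predictors + 1 (for the intercept).
= 56 + 1 = 57.

57


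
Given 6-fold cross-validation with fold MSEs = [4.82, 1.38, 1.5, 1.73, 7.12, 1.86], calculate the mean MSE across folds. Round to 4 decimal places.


Sum of fold MSEs = 18.4100.
Average = 18.4100 / 6 = 3.0683.

3.0683


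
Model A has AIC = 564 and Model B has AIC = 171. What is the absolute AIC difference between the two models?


Compute |564 - 171| = 393.
Model B has the smaller AIC.

393


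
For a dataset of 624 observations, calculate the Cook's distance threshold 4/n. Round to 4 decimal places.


Cook's distance cutoff = 4/n = 4/624.
= 0.0064.

0.0064


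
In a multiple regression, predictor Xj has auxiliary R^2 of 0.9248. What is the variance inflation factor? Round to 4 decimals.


VIF = 1 / (1 - 0.9248).
= 1 / 0.0752 = 13.2979.

13.2979


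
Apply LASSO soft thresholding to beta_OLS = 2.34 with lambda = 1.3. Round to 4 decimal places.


|beta_OLS| = 2.34.
lambda = 1.3.
Since |beta| > lambda, coefficient = sign(beta)*(|beta| - lambda) = 1.0400.
Result = 1.0400.

1.0400


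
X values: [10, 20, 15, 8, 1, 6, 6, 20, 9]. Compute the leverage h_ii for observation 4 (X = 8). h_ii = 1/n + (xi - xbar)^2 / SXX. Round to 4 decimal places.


Compute xbar = 10.5556 with n = 9 observations.
SXX = 340.2222.
Leverage = 1/9 + (8 - 10.5556)^2/340.2222 = 0.1303.

0.1303


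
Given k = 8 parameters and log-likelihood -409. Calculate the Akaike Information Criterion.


AIC = 2k - 2*loglik = 2(8) - 2(-409).
= 16 + 818 = 834.

834


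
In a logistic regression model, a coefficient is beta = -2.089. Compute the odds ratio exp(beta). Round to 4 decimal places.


The odds ratio is computed as:
OR = e^(-2.089) = 0.1238.

0.1238


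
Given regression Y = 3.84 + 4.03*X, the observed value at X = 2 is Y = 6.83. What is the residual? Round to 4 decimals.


Compute yhat = 3.84 + (4.03)(2) = 11.9000.
Residual = actual - predicted = 6.83 - 11.9000 = -5.0700.

-5.0700


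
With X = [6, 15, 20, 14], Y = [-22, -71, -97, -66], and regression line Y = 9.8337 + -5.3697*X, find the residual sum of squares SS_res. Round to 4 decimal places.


Predicted values from Y = 9.8337 + -5.3697*X.
Residuals: [0.3845, -0.2882, 0.5603, -0.6579].
SSres = 0.9777.

0.9777


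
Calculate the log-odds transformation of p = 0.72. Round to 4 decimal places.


1 - p = 0.28.
p/(1-p) = 2.5714.
logit = ln(2.5714) = 0.9445.

0.9445


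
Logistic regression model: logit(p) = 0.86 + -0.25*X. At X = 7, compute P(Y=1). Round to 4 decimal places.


Linear predictor: z = 0.86 + -0.25 * 7 = -0.8900.
P = 1/(1 + exp(0.8900)) = 1/(1 + 2.4351) = 0.2911.

0.2911


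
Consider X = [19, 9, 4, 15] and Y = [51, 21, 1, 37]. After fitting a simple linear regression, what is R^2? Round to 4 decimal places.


The fitted line is Y = -10.6482 + 3.2467*X.
SSres = 8.7954, SStot = 1387.0000.
R^2 = 1 - SSres/SStot = 0.9937.

0.9937


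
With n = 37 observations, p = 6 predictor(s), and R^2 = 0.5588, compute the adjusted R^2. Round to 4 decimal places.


Using the formula:
(1 - 0.5588) = 0.4412.
Multiply by 36/30: 0.4412 * 36 = 15.8832, then 15.8832 / 30 = 0.5294.
Adj R^2 = 1 - 0.5294 = 0.4706.

0.4706


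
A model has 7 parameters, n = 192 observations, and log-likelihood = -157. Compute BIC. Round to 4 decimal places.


ln(192) = 5.257495.
k * ln(n) = 7 * 5.257495 = 36.802465.
-2L = 314.
BIC = 36.802465 + 314 = 350.802465, which rounds to 350.8025.

350.8025


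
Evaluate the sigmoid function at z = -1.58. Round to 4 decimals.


Compute exp(1.5800) = 4.8550.
Sigmoid = 1 / (1 + 4.8550) = 1 / 5.8550 = 0.1708.

0.1708


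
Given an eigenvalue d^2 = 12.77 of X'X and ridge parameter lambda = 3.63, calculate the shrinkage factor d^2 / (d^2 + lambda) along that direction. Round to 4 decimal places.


Compute the denominator: 12.77 + 3.63 = 16.4000.
Shrinkage factor = 12.77 / 16.4000 = 0.7787.

0.7787


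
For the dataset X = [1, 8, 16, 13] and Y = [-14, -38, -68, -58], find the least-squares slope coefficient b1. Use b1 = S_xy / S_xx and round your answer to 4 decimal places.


First compute the means: xbar = 9.5000, ybar = -44.5000.
Then S_xx = sum((xi - xbar)^2) = 129.0000.
S_xy = sum((xi - xbar)(yi - ybar)) = -469.0000.
b1 = S_xy / S_xx = -469.0000 / 129.0000 = -3.6357.

-3.6357


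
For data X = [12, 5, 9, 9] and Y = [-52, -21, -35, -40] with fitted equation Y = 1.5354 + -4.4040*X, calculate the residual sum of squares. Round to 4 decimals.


Compute predicted values, then residuals = yi - yhat_i.
Residuals: [-0.6874, -0.5154, 3.1006, -1.8994].
SSres = sum(residual^2) = 13.9596.

13.9596


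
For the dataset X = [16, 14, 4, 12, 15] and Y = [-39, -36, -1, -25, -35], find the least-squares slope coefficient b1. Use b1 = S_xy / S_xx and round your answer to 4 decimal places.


Calculate xbar = 12.2000, ybar = -27.2000.
S_xx = 92.8000, S_xy = -297.8000.
Using b1 = S_xy / S_xx = -297.8000 / 92.8000, we get b1 = -3.2091.

-3.2091


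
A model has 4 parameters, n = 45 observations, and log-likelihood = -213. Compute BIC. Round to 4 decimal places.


ln(45) = 3.806662.
k * ln(n) = 4 * 3.806662 = 15.226648.
-2L = 426.
BIC = 15.226648 + 426 = 441.226648, which rounds to 441.2266.

441.2266


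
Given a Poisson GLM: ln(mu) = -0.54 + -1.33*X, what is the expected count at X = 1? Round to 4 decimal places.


eta = -0.54 + -1.33 * 1 = -1.8700.
mu = exp(-1.8700) = 0.1541.

0.1541


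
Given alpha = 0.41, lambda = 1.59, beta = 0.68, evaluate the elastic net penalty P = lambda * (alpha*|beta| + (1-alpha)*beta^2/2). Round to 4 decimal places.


alpha * |beta| = 0.41 * 0.68 = 0.2788.
(1-alpha) * beta^2/2 = 0.59 * 0.4624/2 = 0.1364.
Total = 1.59 * (0.2788 + 0.1364) = 0.6602.

0.6602


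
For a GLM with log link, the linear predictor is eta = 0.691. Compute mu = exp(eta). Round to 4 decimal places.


mu = exp(eta) = exp(0.691).
= 1.9957.

1.9957


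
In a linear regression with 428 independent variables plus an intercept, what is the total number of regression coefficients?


Total coefficients = number of predictors + 1 (for the intercept).
= 428 + 1 = 429.

429


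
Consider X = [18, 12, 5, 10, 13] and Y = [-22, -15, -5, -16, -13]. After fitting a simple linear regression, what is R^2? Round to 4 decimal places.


The fitted line is Y = -0.3632 + -1.1928*X.
SSres = 23.8834, SStot = 150.8000.
R^2 = 1 - SSres/SStot = 0.8416.

0.8416


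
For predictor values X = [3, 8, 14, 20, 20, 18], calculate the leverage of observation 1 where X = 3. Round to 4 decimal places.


Mean of X: xbar = 13.8333.
SXX = 244.8333.
For X = 3: h = 1/6 + (3 - 13.8333)^2/244.8333 = 0.6460.

0.6460


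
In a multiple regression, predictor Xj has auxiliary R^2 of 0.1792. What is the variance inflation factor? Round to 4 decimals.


Using VIF = 1/(1 - R^2_j):
1 - 0.1792 = 0.8208.
VIF = 1.2183.

1.2183


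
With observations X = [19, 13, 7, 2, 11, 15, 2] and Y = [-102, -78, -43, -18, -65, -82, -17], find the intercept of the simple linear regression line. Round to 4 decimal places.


The slope is b1 = -5.0458.
Sample means are xbar = 9.8571 and ybar = -57.8571.
Intercept: b0 = -57.8571 - (-5.0458)(9.8571) = -8.1203.

-8.1203


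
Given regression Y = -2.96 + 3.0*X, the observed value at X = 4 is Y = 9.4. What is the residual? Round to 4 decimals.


Compute yhat = -2.96 + (3.0)(4) = 9.0400.
Residual = actual - predicted = 9.4 - 9.0400 = 0.3600.

0.3600


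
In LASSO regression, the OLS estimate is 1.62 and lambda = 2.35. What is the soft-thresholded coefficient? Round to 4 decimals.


Absolute value: |1.62| = 1.62.
Compare to lambda = 2.35.
Since |beta| <= lambda, the coefficient is set to 0.

0.0000


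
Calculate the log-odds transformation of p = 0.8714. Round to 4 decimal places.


The odds are p/(1-p) = 0.8714 / 0.1286 = 6.7760.
logit(p) = ln(6.7760) = 1.9134.

1.9134


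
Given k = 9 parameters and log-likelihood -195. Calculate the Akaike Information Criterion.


AIC = 2k - 2*loglik = 2(9) - 2(-195).
= 18 + 390 = 408.

408


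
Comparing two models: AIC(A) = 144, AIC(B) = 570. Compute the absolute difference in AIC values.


|AIC_A - AIC_B| = |144 - 570| = 426.
Model A is preferred (lower AIC).

426


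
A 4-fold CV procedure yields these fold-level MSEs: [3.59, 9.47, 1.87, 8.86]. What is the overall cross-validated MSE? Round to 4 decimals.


Sum of fold MSEs = 23.7900.
Average = 23.7900 / 4 = 5.9475.

5.9475


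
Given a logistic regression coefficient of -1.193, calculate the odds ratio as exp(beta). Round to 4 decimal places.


Odds ratio = exp(beta) = exp(-1.193).
= 0.3033.

0.3033


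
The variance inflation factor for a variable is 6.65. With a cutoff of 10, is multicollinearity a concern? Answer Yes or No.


Compare VIF = 6.65 to the threshold of 10.
6.65 < 10, so the answer is No.

No


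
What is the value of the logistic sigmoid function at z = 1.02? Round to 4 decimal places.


exp(-1.0200) = 0.3606.
1 + exp(-z) = 1.3606.
sigmoid = 1/1.3606 = 0.7350.

0.7350


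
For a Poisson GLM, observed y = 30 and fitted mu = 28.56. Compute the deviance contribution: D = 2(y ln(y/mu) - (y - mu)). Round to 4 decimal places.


Compute y*ln(y/mu) = 30*ln(30/28.56) = 30*0.049190 = 1.475700.
y - mu = 1.44.
D = 2*(1.475700 - (1.44)) = 0.071400, which rounds to 0.0714.

0.0714


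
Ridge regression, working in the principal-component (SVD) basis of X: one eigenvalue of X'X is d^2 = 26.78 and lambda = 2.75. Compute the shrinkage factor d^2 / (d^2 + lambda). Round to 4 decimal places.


Denominator = d^2 + lambda = 26.78 + 2.75 = 29.5300.
Shrinkage = 26.78 / 29.5300 = 0.9069.

0.9069


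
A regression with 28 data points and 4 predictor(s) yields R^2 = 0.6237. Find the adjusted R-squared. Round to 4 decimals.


Adjusted R^2 = 1 - (1 - R^2) * (n-1)/(n-p-1).
(1 - R^2) = 0.3763.
(n-1)/(n-p-1) = 27/23.
(1 - R^2) * (n-1) = 0.3763 * 27 = 10.1601.
Divide by (n-p-1): 10.1601 / 23 = 0.4417.
Adj R^2 = 1 - 0.4417 = 0.5583.

0.5583


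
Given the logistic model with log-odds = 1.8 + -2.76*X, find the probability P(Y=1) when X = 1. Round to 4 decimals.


Linear predictor: z = 1.8 + -2.76 * 1 = -0.9600.
P = 1/(1 + exp(0.9600)) = 1/(1 + 2.6117) = 0.2769.

0.2769


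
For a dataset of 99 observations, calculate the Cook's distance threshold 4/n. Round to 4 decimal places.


Using the rule of thumb:
Threshold = 4 / 99 = 0.0404.

0.0404


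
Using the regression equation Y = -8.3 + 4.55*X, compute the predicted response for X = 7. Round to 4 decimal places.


Substitute X = 7 into the equation:
Y = -8.3 + 4.55 * 7 = -8.3 + 31.8500 = 23.5500.

23.5500


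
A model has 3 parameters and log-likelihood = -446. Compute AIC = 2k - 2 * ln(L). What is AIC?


AIC = 2*3 - 2*(-446).
= 6 + 892 = 898.

898


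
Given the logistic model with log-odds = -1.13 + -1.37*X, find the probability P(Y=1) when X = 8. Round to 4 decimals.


z = -1.13 + -1.37 * 8 = -12.0900.
Sigmoid: P = 1 / (1 + exp(12.0900)) = 0.0000.

0.0000


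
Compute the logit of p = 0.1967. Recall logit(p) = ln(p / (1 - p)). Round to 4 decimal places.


Compute the odds: 0.1967/0.8033 = 0.2449.
Take the natural log: ln(0.2449) = -1.4070.

-1.4070


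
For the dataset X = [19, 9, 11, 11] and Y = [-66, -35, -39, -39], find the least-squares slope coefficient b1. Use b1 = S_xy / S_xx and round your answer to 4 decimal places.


First compute the means: xbar = 12.5000, ybar = -44.7500.
Then S_xx = sum((xi - xbar)^2) = 59.0000.
S_xy = sum((xi - xbar)(yi - ybar)) = -189.5000.
b1 = S_xy / S_xx = -189.5000 / 59.0000 = -3.2119.

-3.2119


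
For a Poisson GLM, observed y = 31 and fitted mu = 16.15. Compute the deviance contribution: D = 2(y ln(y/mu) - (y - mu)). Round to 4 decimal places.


First: ln(31/16.15) = 0.652067.
Then: 31 * 0.652067 = 20.214077.
y - mu = 31 - 16.15 = 14.85.
D = 2(20.214077 - 14.85) = 10.728154, which rounds to 10.7282.

10.7282


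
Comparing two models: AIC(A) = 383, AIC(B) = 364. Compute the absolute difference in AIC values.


Absolute difference = |383 - 364| = 19.
The model with lower AIC (B) is preferred.

19


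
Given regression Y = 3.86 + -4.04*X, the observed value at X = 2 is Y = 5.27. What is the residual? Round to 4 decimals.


Fitted value at X = 2 is yhat = 3.86 + -4.04*2 = -4.2200.
Residual = 5.27 - -4.2200 = 9.4900.

9.4900


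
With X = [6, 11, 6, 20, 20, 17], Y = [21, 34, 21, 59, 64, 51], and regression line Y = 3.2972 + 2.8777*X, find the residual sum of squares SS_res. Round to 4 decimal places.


For each point, residual = actual - predicted.
Residuals: [0.4366, -0.9519, 0.4366, -1.8512, 3.1488, -1.2181].
Sum of squared residuals = 16.1130.

16.1130


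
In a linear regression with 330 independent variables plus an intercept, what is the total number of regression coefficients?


Including the intercept, the model has 330 predictor coefficients + 1 intercept.
Total = 331.

331


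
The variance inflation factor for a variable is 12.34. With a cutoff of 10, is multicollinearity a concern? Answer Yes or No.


Check: VIF = 12.34 vs threshold = 10.
Since 12.34 >= 10, the answer is Yes.

Yes


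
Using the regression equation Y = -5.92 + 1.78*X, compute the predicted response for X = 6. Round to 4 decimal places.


Substitute X = 6 into the equation:
Y = -5.92 + 1.78 * 6 = -5.92 + 10.6800 = 4.7600.

4.7600


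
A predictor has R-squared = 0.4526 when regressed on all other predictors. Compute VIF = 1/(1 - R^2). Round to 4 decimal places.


VIF = 1 / (1 - 0.4526).
= 1 / 0.5474 = 1.8268.

1.8268


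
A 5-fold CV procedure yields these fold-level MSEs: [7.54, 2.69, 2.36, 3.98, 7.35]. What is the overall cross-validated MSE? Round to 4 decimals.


Sum of fold MSEs = 23.9200.
Average = 23.9200 / 5 = 4.7840.

4.7840


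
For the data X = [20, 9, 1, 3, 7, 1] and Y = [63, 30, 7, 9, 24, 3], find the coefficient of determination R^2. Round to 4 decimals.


Fit the OLS line: b0 = 1.5597, b1 = 3.0888.
SSres = 12.7757.
SStot = 2501.3333.
R^2 = 1 - 12.7757/2501.3333 = 0.9949.

0.9949


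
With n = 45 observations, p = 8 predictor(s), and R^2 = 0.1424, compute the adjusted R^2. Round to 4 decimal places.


Using the formula:
(1 - 0.1424) = 0.8576.
Multiply by 44/36: 0.8576 * 44 = 37.7344, then 37.7344 / 36 = 1.0482.
Adj R^2 = 1 - 1.0482 = -0.0482.

-0.0482


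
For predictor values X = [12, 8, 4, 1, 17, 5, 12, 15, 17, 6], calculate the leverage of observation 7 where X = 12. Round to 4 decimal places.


Compute xbar = 9.7000 with n = 10 observations.
SXX = 292.1000.
Leverage = 1/10 + (12 - 9.7000)^2/292.1000 = 0.1181.

0.1181


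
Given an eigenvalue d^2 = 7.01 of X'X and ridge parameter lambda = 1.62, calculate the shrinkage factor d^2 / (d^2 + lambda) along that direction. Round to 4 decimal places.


Denominator = d^2 + lambda = 7.01 + 1.62 = 8.6300.
Shrinkage = 7.01 / 8.6300 = 0.8123.

0.8123


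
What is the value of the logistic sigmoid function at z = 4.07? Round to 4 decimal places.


exp(-4.0700) = 0.0171.
1 + exp(-z) = 1.0171.
sigmoid = 1/1.0171 = 0.9832.

0.9832


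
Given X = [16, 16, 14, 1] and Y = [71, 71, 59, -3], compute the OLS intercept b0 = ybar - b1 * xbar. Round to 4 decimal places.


The slope is b1 = 4.9027.
Sample means are xbar = 11.7500 and ybar = 49.5000.
Intercept: b0 = 49.5000 - (4.9027)(11.7500) = -8.1069.

-8.1069


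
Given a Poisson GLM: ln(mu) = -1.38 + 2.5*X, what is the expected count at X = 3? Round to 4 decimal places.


Linear predictor: eta = -1.38 + (2.5)(3) = 6.1200.
Expected count: mu = exp(6.1200) = 454.8647.

454.8647


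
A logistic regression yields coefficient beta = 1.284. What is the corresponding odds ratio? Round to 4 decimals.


The odds ratio is computed as:
OR = e^(1.284) = 3.6111.

3.6111


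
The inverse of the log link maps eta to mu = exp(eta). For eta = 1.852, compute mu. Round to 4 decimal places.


Apply the inverse link:
mu = e^1.852 = 6.3726.

6.3726


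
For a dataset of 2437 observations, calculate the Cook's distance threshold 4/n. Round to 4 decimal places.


Cook's distance cutoff = 4/n = 4/2437.
= 0.0016.

0.0016


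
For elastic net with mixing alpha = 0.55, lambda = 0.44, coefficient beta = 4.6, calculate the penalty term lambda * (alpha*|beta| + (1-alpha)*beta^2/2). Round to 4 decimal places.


Compute:
L1 = 0.55 * 4.6 = 2.5300.
L2 = 0.45 * 4.6^2 / 2 = 4.7610.
Penalty = 0.44 * (2.5300 + 4.7610) = 3.2080.

3.2080


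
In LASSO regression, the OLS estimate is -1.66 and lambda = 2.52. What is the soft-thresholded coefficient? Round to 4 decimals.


Check: |-1.66| = 1.66 vs lambda = 2.52.
Since |beta| <= lambda, the coefficient is set to 0.
Soft-thresholded coefficient = 0.0000.

0.0000


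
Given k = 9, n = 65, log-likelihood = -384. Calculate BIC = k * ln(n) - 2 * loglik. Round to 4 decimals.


Compute k*ln(n) = 9*ln(65) = 9*4.174387 = 37.569483.
Then -2*loglik = 768.
BIC = 37.569483 + 768 = 805.569483, which rounds to 805.5695.

805.5695


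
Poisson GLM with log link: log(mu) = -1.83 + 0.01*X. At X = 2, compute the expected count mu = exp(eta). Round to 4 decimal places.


Linear predictor: eta = -1.83 + (0.01)(2) = -1.8100.
Expected count: mu = exp(-1.8100) = 0.1637.

0.1637


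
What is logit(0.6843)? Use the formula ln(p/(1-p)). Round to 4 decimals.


The odds are p/(1-p) = 0.6843 / 0.3157 = 2.1676.
logit(p) = ln(2.1676) = 0.7736.

0.7736


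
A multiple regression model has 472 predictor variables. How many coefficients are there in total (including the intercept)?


Including the intercept, the model has 472 predictor coefficients + 1 intercept.
Total = 473.

473


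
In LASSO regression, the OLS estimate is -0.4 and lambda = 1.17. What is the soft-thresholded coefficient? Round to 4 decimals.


Absolute value: |-0.4| = 0.4.
Compare to lambda = 1.17.
Since |beta| <= lambda, the coefficient is set to 0.

0.0000


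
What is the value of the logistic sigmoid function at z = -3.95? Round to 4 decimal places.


exp(3.9500) = 51.9354.
1 + exp(-z) = 52.9354.
sigmoid = 1/52.9354 = 0.0189.

0.0189


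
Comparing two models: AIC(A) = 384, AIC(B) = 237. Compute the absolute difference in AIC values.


Compute |384 - 237| = 147.
Model B has the smaller AIC.

147


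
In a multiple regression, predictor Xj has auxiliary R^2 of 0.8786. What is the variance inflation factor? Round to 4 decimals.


Using VIF = 1/(1 - R^2_j):
1 - 0.8786 = 0.1214.
VIF = 8.2372.

8.2372


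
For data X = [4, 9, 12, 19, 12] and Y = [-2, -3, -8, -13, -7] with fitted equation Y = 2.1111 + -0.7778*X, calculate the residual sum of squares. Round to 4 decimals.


For each point, residual = actual - predicted.
Residuals: [-0.9999, 1.8891, -0.7775, -0.3329, 0.2225].
Sum of squared residuals = 5.3333.

5.3333


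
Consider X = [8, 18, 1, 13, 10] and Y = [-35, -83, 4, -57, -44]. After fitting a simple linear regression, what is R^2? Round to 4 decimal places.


Fit the OLS line: b0 = 7.6962, b1 = -5.0696.
SSres = 9.2342.
SStot = 4070.0000.
R^2 = 1 - 9.2342/4070.0000 = 0.9977.

0.9977


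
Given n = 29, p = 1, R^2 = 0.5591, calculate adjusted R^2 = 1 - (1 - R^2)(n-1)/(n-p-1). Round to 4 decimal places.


Adjusted R^2 = 1 - (1 - R^2) * (n-1)/(n-p-1).
(1 - R^2) = 0.4409.
(n-1)/(n-p-1) = 28/27.
(1 - R^2) * (n-1) = 0.4409 * 28 = 12.3452.
Divide by (n-p-1): 12.3452 / 27 = 0.4572.
Adj R^2 = 1 - 0.4572 = 0.5428.

0.5428


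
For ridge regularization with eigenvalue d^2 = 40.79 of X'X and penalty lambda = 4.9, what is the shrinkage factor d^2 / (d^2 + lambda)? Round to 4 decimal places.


Compute the denominator: 40.79 + 4.9 = 45.6900.
Shrinkage factor = 40.79 / 45.6900 = 0.8928.

0.8928


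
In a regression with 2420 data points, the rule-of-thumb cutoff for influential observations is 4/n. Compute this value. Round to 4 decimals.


Cook's distance cutoff = 4/n = 4/2420.
= 0.0017.

0.0017


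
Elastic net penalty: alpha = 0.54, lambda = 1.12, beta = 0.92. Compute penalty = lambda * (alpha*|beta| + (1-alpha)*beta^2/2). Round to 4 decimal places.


alpha * |beta| = 0.54 * 0.92 = 0.4968.
(1-alpha) * beta^2/2 = 0.46 * 0.8464/2 = 0.1947.
Total = 1.12 * (0.4968 + 0.1947) = 0.7744.

0.7744


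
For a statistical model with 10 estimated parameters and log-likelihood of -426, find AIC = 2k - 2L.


AIC = 2k - 2*loglik = 2(10) - 2(-426).
= 20 + 852 = 872.

872


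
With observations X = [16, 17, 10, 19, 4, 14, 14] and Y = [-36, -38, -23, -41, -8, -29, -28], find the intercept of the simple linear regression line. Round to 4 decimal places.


Compute b1 = -2.2081 from the OLS formula.
With xbar = 13.4286 and ybar = -29.0000, the intercept is:
b0 = -29.0000 - -2.2081 * 13.4286 = 0.6516.

0.6516


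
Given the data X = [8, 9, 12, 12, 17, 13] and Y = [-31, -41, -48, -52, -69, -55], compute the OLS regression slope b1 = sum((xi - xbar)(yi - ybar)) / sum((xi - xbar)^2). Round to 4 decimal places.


Calculate xbar = 11.8333, ybar = -49.3333.
S_xx = 50.8333, S_xy = -202.3333.
Using b1 = S_xy / S_xx = -202.3333 / 50.8333, we get b1 = -3.9803.

-3.9803


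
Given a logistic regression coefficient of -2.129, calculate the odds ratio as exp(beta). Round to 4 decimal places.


exp(-2.129) = 0.1190.
So the odds ratio is 0.1190.

0.1190


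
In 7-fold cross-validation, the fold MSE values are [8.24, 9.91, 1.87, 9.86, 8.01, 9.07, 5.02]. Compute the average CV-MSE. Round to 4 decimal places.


Add all fold MSEs: 51.9800.
Divide by k = 7: 51.9800/7 = 7.4257.

7.4257


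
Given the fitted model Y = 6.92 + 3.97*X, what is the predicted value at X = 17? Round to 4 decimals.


Plug X = 17 into Y = 6.92 + 3.97*X:
Y = 6.92 + 67.4900 = 74.4100.

74.4100


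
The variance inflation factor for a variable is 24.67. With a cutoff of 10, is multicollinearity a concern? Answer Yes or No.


Compare VIF = 24.67 to the threshold of 10.
24.67 >= 10, so the answer is Yes.

Yes


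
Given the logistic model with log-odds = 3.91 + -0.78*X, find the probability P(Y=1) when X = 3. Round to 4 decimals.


z = 3.91 + -0.78 * 3 = 1.5700.
Sigmoid: P = 1 / (1 + exp(-1.5700)) = 0.8278.

0.8278


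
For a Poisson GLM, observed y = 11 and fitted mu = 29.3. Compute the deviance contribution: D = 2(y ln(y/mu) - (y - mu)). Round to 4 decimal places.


y/mu = 11/29.3 = 0.375427 (approx.), and ln(11/29.3) = -0.979692.
y * ln(y/mu) = 11 * -0.979692 = -10.776612.
y - mu = -18.3.
D = 2 * (-10.776612 - -18.3) = 15.046776, which rounds to 15.0468.

15.0468


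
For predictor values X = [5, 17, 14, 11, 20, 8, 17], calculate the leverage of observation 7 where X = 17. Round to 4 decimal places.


n = 7, xbar = 13.1429.
SXX = sum((xi - xbar)^2) = 174.8571.
h = 1/7 + (17 - 13.1429)^2 / 174.8571 = 0.2279.

0.2279


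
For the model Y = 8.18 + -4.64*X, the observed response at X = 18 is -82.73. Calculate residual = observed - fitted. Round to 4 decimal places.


Compute yhat = 8.18 + (-4.64)(18) = -75.3400.
Residual = actual - predicted = -82.73 - -75.3400 = -7.3900.

-7.3900


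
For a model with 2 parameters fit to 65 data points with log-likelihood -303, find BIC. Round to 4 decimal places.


Compute k*ln(n) = 2*ln(65) = 2*4.174387 = 8.348774.
Then -2*loglik = 606.
BIC = 8.348774 + 606 = 614.348774, which rounds to 614.3488.

614.3488


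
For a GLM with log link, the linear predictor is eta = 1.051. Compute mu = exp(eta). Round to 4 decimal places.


mu = exp(eta) = exp(1.051).
= 2.8605.

2.8605


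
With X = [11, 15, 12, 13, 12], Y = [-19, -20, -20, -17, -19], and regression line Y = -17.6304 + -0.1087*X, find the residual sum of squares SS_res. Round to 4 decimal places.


Predicted values from Y = -17.6304 + -0.1087*X.
Residuals: [-0.1739, -0.7391, -1.0652, 2.0435, -0.0652].
SSres = 5.8913.

5.8913


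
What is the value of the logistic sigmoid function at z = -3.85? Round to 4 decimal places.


Compute exp(3.8500) = 46.9931.
Sigmoid = 1 / (1 + 46.9931) = 1 / 47.9931 = 0.0208.

0.0208


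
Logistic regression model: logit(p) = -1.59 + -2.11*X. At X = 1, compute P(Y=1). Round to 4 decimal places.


Linear predictor: z = -1.59 + -2.11 * 1 = -3.7000.
P = 1/(1 + exp(3.7000)) = 1/(1 + 40.4473) = 0.0241.

0.0241


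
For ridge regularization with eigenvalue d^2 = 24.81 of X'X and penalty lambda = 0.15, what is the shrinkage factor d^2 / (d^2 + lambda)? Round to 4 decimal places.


Compute the denominator: 24.81 + 0.15 = 24.9600.
Shrinkage factor = 24.81 / 24.9600 = 0.9940.

0.9940


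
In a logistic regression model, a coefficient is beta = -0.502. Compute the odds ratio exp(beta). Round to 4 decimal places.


Odds ratio = exp(beta) = exp(-0.502).
= 0.6053.

0.6053


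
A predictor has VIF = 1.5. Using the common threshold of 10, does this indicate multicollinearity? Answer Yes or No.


The threshold is 10.
VIF = 1.5 is < 10.
Multicollinearity indication: No.

No


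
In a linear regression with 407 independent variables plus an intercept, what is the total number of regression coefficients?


Each predictor gets one coefficient, plus one intercept.
Total parameters = 407 + 1 = 408.

408
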